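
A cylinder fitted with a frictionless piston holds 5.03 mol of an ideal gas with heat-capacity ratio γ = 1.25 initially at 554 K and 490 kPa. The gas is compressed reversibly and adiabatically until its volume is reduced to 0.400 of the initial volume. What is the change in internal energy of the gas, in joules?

V₁ = nRT₁/P₁ = 5.03×8.314×554/490 = 47.3 L.
Adiabatic: TV^(γ−1) = const ⇒ T₂ = 554×(2.50)^0.250 = 697 K; PV^γ = const ⇒ P₂ = 1540 kPa.
For an ideal gas ΔU = nCvΔT with Cv = R/(γ−1) = 33.3 J/(mol·K).
ΔU = 5.03×33.3×(697−554) = 23900 J.

23900 J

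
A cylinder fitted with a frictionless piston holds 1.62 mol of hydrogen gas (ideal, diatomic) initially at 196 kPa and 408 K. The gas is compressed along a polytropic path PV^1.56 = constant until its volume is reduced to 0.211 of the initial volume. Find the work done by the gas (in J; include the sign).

V₁ = nRT₁/P₁ = 1.62×8.314×408/196 = 28.0 L.
Polytropic n=1.56: T₂ = T₁(V₁/V₂)^(n−1) = 408×(4.74)^0.56 = 975 K; P₂ = P₁(V₁/V₂)^n = 2220 kPa.
W = (P₁V₁−P₂V₂)/(n−1) = (196×28.0−2220×5.92)/0.56 = -13600 J.

-13600 J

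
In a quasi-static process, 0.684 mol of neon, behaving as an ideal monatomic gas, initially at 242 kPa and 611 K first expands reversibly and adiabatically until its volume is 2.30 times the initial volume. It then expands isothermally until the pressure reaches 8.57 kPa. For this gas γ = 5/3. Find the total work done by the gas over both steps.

6110 J

V₁ = nRT₁/P₁ = 0.684×8.314×611/242 = 14.4 L.
Step 1 — Adiabatic: TV^(γ−1) = const ⇒ T₂ = 611×(0.435)^0.667 = 351 K; PV^γ = const ⇒ P₂ = 60.4 kPa.
ΔU = nCvΔT = 0.684×12.5×(351−611) = -2220 J.
Q = 0 for an adiabatic process, so W = −ΔU = 2220 J.
State after step 1: P = 60.4 kPa, V = 33.0 L, T = 351 K.
Step 2 — Isothermal: T stays 351 K; PV = const ⇒ V₂ = 233 L, P₂ = 8.57 kPa.
ΔU = 0 (ideal gas, T constant).
W = nRT ln(V₂/V₁) = 0.684×8.314×351×ln(7.05) = 3890 J.
Q = ΔU + W = 3890 J.
Net over both steps: W = 6110 J, Q = 3890 J, ΔU = -2220 J.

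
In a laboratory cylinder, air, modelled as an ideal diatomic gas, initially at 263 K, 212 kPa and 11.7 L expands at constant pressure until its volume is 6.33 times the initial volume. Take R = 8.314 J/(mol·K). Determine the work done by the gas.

n = P₁V₁/(RT₁) = 212×11.7/(8.314×263) = 1.13 mol.
Isobaric: P stays 212 kPa; V/T = const ⇒ T₂ = 1660 K, V₂ = 74.1 L.
W = PΔV = 212×(74.1−11.7) kPa·L = 13200 J.

13200 J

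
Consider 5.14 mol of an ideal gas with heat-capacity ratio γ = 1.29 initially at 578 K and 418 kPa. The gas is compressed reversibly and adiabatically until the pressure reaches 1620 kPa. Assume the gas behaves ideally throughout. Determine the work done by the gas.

-30300 J

V₁ = nRT₁/P₁ = 5.14×8.314×578/418 = 59.1 L.
Adiabatic: T₂/T₁ = (P₂/P₁)^((γ−1)/γ) ⇒ T₂ = 578×(3.88)^0.225 = 784 K; V₂ = 20.7 L.
ΔU = nCvΔT = 5.14×28.7×(784−578) = 30300 J.
Q = 0 for an adiabatic process, so W = −ΔU = -30300 J.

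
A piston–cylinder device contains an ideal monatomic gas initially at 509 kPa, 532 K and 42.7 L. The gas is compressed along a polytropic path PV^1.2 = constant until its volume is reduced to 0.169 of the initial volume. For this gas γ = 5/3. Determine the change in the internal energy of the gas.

n = P₁V₁/(RT₁) = 509×42.7/(8.314×532) = 4.91 mol.
Polytropic n=1.2: T₂ = T₁(V₁/V₂)^(n−1) = 532×(5.92)^0.20 = 759 K; P₂ = P₁(V₁/V₂)^n = 4300 kPa.
For an ideal gas ΔU = nCvΔT with Cv = (3/2)R = 12.5 J/(mol·K).
ΔU = 4.91×12.5×(759−532) = 13900 J.

13900 J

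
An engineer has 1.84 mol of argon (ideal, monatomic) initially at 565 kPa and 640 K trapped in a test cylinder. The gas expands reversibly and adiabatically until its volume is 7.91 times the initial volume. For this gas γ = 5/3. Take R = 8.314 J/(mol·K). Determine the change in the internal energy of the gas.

-11000 J

V₁ = nRT₁/P₁ = 1.84×8.314×640/565 = 17.3 L.
Adiabatic: TV^(γ−1) = const ⇒ T₂ = 640×(0.126)^0.667 = 161 K; PV^γ = const ⇒ P₂ = 18.0 kPa.
For an ideal gas ΔU = nCvΔT with Cv = (3/2)R = 12.5 J/(mol·K).
ΔU = 1.84×12.5×(161−640) = -11000 J.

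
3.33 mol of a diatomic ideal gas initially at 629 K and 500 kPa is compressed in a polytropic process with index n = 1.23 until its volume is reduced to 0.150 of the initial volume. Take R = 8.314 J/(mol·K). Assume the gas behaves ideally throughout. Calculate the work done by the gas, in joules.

-41400 J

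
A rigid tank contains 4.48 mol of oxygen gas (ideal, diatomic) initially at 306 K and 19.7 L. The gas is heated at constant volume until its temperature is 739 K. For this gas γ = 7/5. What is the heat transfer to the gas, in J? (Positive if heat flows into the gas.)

40300 J

P₁ = nRT₁/V₁ = 4.48×8.314×306/19.7 = 579 kPa.
Isochoric: V stays 19.7 L; P/T = const ⇒ T₂ = 739 K, P₂ = 1400 kPa.
W = 0 (no volume change).
ΔU = nCvΔT = 4.48×20.8×(739−306) = 40300 J.
Q = ΔU = 40300 J.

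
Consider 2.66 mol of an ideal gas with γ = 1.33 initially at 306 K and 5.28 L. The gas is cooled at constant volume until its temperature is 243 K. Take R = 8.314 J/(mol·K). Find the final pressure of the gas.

1020 kPa

P₁ = nRT₁/V₁ = 2.66×8.314×306/5.28 = 1280 kPa.
Isochoric: V stays 5.28 L; P/T = const ⇒ T₂ = 243 K, P₂ = 1020 kPa.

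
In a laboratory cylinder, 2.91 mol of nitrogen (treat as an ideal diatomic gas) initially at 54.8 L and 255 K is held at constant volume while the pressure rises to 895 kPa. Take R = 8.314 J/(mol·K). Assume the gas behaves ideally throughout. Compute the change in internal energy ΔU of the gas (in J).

107000 J

P₁ = nRT₁/V₁ = 2.91×8.314×255/54.8 = 113 kPa.
Isochoric: V stays 54.8 L; P/T = const ⇒ T₂ = 2030 K, P₂ = 895 kPa.
For an ideal gas ΔU = nCvΔT with Cv = (5/2)R = 20.8 J/(mol·K).
ΔU = 2.91×20.8×(2030−255) = 107000 J.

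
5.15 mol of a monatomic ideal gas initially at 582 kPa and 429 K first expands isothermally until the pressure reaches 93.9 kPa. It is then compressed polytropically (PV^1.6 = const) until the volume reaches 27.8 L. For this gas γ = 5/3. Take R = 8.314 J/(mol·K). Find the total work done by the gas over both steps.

V₁ = nRT₁/P₁ = 5.15×8.314×429/582 = 31.6 L.
Step 1 — Isothermal: T stays 429 K; PV = const ⇒ V₂ = 196 L, P₂ = 93.9 kPa.
ΔU = 0 (ideal gas, T constant).
W = nRT ln(V₂/V₁) = 5.15×8.314×429×ln(6.20) = 33500 J.
Q = ΔU + W = 33500 J.
State after step 1: P = 93.9 kPa, V = 196 L, T = 429 K.
Step 2 — Polytropic n=1.6: T₂ = T₁(V₁/V₂)^(n−1) = 429×(7.04)^0.60 = 1380 K; P₂ = P₁(V₁/V₂)^n = 2130 kPa.
W = (P₁V₁−P₂V₂)/(n−1) = (93.9×196−2130×27.8)/0.60 = -68100 J.
ΔU = nCvΔT = 5.15×12.5×(1380−429) = 61300 J.
Q = ΔU + W = -6810 J.
Net over both steps: W = -34600 J, Q = 26700 J, ΔU = 61300 J.

-34600 J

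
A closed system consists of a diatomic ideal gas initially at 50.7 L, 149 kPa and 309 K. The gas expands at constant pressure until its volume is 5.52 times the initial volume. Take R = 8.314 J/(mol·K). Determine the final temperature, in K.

Isobaric: P stays 149 kPa; V/T = const ⇒ T₂ = 1710 K, V₂ = 280 L.

1710 K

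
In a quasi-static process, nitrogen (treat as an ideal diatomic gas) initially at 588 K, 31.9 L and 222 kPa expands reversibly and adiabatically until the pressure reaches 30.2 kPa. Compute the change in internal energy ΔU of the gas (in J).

-7690 J

n = P₁V₁/(RT₁) = 222×31.9/(8.314×588) = 1.45 mol.
Adiabatic: T₂/T₁ = (P₂/P₁)^((γ−1)/γ) ⇒ T₂ = 588×(0.136)^0.286 = 333 K; V₂ = 133 L.
For an ideal gas ΔU = nCvΔT with Cv = (5/2)R = 20.8 J/(mol·K).
ΔU = 1.45×20.8×(333−588) = -7690 J.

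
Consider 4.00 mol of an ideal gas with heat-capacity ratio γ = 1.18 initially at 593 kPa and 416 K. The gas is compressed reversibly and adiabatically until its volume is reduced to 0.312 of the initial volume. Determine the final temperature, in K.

V₁ = nRT₁/P₁ = 4.00×8.314×416/593 = 23.3 L.
Adiabatic: TV^(γ−1) = const ⇒ T₂ = 416×(3.21)^0.180 = 513 K; PV^γ = const ⇒ P₂ = 2340 kPa.

513 K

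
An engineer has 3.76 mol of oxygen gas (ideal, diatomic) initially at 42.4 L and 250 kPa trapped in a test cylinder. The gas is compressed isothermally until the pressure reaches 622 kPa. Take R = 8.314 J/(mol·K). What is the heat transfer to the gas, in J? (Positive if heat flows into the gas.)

-9660 J

T₁ = P₁V₁/(nR) = 250×42.4/(3.76×8.314) = 339 K.
Isothermal: T stays 339 K; PV = const ⇒ V₂ = 17.0 L, P₂ = 622 kPa.
ΔU = 0 (ideal gas, T constant).
W = nRT ln(V₂/V₁) = 3.76×8.314×339×ln(0.402) = -9660 J.
Q = ΔU + W = -9660 J.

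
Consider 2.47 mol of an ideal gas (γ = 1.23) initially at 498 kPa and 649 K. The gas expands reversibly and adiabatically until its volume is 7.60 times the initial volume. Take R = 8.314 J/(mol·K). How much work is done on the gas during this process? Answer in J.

V₁ = nRT₁/P₁ = 2.47×8.314×649/498 = 26.8 L.
Adiabatic: TV^(γ−1) = const ⇒ T₂ = 649×(0.132)^0.230 = 407 K; PV^γ = const ⇒ P₂ = 41.1 kPa.
ΔU = nCvΔT = 2.47×36.1×(407−649) = -21600 J.
Q = 0 for an adiabatic process, so W = −ΔU = 21600 J.
Work done on the gas = −W_by = -21600 J.

-21600 J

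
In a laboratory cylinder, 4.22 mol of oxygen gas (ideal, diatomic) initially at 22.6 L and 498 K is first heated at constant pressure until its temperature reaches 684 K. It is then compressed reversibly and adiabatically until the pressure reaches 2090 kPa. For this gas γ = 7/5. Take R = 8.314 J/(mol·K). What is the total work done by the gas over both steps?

-13200 J

P₁ = nRT₁/V₁ = 4.22×8.314×498/22.6 = 773 kPa.
Step 1 — Isobaric: P stays 773 kPa; V/T = const ⇒ T₂ = 684 K, V₂ = 31.0 L.
W = PΔV = 773×(31.0−22.6) kPa·L = 6530 J.
ΔU = nCvΔT = 4.22×20.8×(684−498) = 16300 J.
Q = ΔU + W = nCpΔT = 22800 J.
State after step 1: P = 773 kPa, V = 31.0 L, T = 684 K.
Step 2 — Adiabatic: T₂/T₁ = (P₂/P₁)^((γ−1)/γ) ⇒ T₂ = 684×(2.70)^0.286 = 909 K; V₂ = 15.3 L.
ΔU = nCvΔT = 4.22×20.8×(909−684) = 19700 J.
Q = 0 for an adiabatic process, so W = −ΔU = -19700 J.
Net over both steps: W = -13200 J, Q = 22800 J, ΔU = 36000 J.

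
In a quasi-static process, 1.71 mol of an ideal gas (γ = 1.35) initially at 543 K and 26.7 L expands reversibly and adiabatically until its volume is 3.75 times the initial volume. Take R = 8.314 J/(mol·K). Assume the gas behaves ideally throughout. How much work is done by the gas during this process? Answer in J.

P₁ = nRT₁/V₁ = 1.71×8.314×543/26.7 = 289 kPa.
Adiabatic: TV^(γ−1) = const ⇒ T₂ = 543×(0.267)^0.350 = 342 K; PV^γ = const ⇒ P₂ = 48.5 kPa.
ΔU = nCvΔT = 1.71×23.8×(342−543) = -8170 J.
Q = 0 for an adiabatic process, so W = −ΔU = 8170 J.

8170 J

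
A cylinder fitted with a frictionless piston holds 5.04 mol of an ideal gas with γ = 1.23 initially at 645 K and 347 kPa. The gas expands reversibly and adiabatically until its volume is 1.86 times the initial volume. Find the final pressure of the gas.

162 kPa

V₁ = nRT₁/P₁ = 5.04×8.314×645/347 = 77.9 L.
Adiabatic: TV^(γ−1) = const ⇒ T₂ = 645×(0.538)^0.230 = 559 K; PV^γ = const ⇒ P₂ = 162 kPa.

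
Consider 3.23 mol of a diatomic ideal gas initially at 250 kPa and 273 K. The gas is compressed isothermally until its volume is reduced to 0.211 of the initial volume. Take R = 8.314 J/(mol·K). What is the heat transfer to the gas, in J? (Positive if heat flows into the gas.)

-11400 J

V₁ = nRT₁/P₁ = 3.23×8.314×273/250 = 29.3 L.
Isothermal: T stays 273 K; PV = const ⇒ V₂ = 6.19 L, P₂ = 1180 kPa.
ΔU = 0 (ideal gas, T constant).
W = nRT ln(V₂/V₁) = 3.23×8.314×273×ln(0.211) = -11400 J.
Q = ΔU + W = -11400 J.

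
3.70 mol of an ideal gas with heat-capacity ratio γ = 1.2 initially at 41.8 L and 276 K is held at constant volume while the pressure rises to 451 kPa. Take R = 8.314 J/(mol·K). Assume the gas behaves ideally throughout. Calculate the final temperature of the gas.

P₁ = nRT₁/V₁ = 3.70×8.314×276/41.8 = 203 kPa.
Isochoric: V stays 41.8 L; P/T = const ⇒ T₂ = 613 K, P₂ = 451 kPa.

613 K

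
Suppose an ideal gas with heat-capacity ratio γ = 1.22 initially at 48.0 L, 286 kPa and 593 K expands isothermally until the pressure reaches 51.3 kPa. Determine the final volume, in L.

268 L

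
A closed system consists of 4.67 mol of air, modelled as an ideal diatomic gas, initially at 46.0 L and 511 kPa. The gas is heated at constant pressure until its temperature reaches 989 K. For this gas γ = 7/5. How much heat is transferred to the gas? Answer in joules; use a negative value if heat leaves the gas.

52100 J

T₁ = P₁V₁/(nR) = 511×46.0/(4.67×8.314) = 605 K.
Isobaric: P stays 511 kPa; V/T = const ⇒ T₂ = 989 K, V₂ = 75.1 L.
W = PΔV = 511×(75.1−46.0) kPa·L = 14900 J.
ΔU = nCvΔT = 4.67×20.8×(989−605) = 37200 J.
Q = ΔU + W = nCpΔT = 52100 J.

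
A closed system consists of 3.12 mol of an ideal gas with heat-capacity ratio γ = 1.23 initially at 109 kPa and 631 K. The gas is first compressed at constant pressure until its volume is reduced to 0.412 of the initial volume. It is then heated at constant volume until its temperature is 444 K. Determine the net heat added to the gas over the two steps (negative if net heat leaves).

-30700 J

V₁ = nRT₁/P₁ = 3.12×8.314×631/109 = 150 L.
Step 1 — Isobaric: P stays 109 kPa; V/T = const ⇒ T₂ = 260 K, V₂ = 61.9 L.
W = PΔV = 109×(61.9−150) kPa·L = -9620 J.
ΔU = nCvΔT = 3.12×36.1×(260−631) = -41800 J.
Q = ΔU + W = nCpΔT = -51500 J.
State after step 1: P = 109 kPa, V = 61.9 L, T = 260 K.
Step 2 — Isochoric: V stays 61.9 L; P/T = const ⇒ T₂ = 444 K, P₂ = 186 kPa.
W = 0 (no volume change).
ΔU = nCvΔT = 3.12×36.1×(444−260) = 20800 J.
Q = ΔU = 20800 J.
Net over both steps: W = -9620 J, Q = -30700 J, ΔU = -21100 J.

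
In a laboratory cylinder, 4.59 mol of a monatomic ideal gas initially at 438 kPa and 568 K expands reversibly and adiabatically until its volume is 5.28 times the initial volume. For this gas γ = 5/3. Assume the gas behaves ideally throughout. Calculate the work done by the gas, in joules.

21800 J

V₁ = nRT₁/P₁ = 4.59×8.314×568/438 = 49.5 L.
Adiabatic: TV^(γ−1) = const ⇒ T₂ = 568×(0.189)^0.667 = 187 K; PV^γ = const ⇒ P₂ = 27.4 kPa.
ΔU = nCvΔT = 4.59×12.5×(187−568) = -21800 J.
Q = 0 for an adiabatic process, so W = −ΔU = 21800 J.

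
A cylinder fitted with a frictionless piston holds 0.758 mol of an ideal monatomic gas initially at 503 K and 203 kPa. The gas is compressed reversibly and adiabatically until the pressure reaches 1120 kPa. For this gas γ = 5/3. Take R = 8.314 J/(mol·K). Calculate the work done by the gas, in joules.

-4660 J

V₁ = nRT₁/P₁ = 0.758×8.314×503/203 = 15.6 L.
Adiabatic: T₂/T₁ = (P₂/P₁)^((γ−1)/γ) ⇒ T₂ = 503×(5.52)^0.400 = 996 K; V₂ = 5.60 L.
ΔU = nCvΔT = 0.758×12.5×(996−503) = 4660 J.
Q = 0 for an adiabatic process, so W = −ΔU = -4660 J.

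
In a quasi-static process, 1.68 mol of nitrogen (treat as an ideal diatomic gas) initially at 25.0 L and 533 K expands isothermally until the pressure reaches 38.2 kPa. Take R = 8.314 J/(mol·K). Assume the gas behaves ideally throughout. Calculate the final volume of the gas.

195 L

P₁ = nRT₁/V₁ = 1.68×8.314×533/25.0 = 298 kPa.
Isothermal: T stays 533 K; PV = const ⇒ V₂ = 195 L, P₂ = 38.2 kPa.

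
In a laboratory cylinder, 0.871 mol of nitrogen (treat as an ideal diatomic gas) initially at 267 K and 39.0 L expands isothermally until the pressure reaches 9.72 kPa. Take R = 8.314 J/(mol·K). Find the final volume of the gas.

199 L

P₁ = nRT₁/V₁ = 0.871×8.314×267/39.0 = 49.6 kPa.
Isothermal: T stays 267 K; PV = const ⇒ V₂ = 199 L, P₂ = 9.72 kPa.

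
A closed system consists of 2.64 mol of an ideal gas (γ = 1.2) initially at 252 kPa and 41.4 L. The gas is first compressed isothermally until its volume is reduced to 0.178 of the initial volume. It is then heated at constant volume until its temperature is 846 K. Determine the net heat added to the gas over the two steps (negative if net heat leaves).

22700 J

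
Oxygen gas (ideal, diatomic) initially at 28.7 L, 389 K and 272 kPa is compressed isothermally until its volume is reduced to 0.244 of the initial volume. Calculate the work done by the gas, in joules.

n = P₁V₁/(RT₁) = 272×28.7/(8.314×389) = 2.41 mol.
Isothermal: T stays 389 K; PV = const ⇒ V₂ = 7.00 L, P₂ = 1110 kPa.
W = nRT ln(V₂/V₁) = 2.41×8.314×389×ln(0.244) = -11000 J.

-11000 J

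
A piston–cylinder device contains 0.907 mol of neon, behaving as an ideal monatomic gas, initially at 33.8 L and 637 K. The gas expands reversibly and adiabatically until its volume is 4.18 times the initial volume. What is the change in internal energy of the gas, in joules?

P₁ = nRT₁/V₁ = 0.907×8.314×637/33.8 = 142 kPa.
Adiabatic: TV^(γ−1) = const ⇒ T₂ = 637×(0.239)^0.667 = 245 K; PV^γ = const ⇒ P₂ = 13.1 kPa.
For an ideal gas ΔU = nCvΔT with Cv = (3/2)R = 12.5 J/(mol·K).
ΔU = 0.907×12.5×(245−637) = -4430 J.

-4430 J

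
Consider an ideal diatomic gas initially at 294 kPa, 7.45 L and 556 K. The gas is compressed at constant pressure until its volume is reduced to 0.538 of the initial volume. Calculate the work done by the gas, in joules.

n = P₁V₁/(RT₁) = 294×7.45/(8.314×556) = 0.474 mol.
Isobaric: P stays 294 kPa; V/T = const ⇒ T₂ = 299 K, V₂ = 4.01 L.
W = PΔV = 294×(4.01−7.45) kPa·L = -1010 J.

-1010 J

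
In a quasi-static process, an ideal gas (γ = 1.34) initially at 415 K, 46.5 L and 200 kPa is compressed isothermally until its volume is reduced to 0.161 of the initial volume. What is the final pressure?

Isothermal: T stays 415 K; PV = const ⇒ V₂ = 7.49 L, P₂ = 1240 kPa.

1240 kPa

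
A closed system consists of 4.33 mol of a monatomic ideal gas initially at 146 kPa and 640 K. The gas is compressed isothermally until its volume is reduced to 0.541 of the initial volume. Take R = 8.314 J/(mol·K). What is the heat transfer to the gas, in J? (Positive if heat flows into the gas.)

-14200 J

V₁ = nRT₁/P₁ = 4.33×8.314×640/146 = 158 L.
Isothermal: T stays 640 K; PV = const ⇒ V₂ = 85.4 L, P₂ = 270 kPa.
ΔU = 0 (ideal gas, T constant).
W = nRT ln(V₂/V₁) = 4.33×8.314×640×ln(0.541) = -14200 J.
Q = ΔU + W = -14200 J.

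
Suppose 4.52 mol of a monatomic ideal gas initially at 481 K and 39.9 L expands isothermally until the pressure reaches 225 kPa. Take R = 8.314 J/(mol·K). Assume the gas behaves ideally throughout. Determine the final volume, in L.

80.3 L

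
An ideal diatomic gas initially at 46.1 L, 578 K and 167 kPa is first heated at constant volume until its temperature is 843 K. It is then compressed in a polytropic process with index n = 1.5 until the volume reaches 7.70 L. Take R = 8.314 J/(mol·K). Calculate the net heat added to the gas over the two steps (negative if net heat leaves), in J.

n = P₁V₁/(RT₁) = 167×46.1/(8.314×578) = 1.60 mol.
Step 1 — Isochoric: V stays 46.1 L; P/T = const ⇒ T₂ = 843 K, P₂ = 244 kPa.
W = 0 (no volume change).
ΔU = nCvΔT = 1.60×20.8×(843−578) = 8820 J.
Q = ΔU = 8820 J.
State after step 1: P = 244 kPa, V = 46.1 L, T = 843 K.
Step 2 — Polytropic n=1.5: T₂ = T₁(V₁/V₂)^(n−1) = 843×(5.99)^0.50 = 2060 K; P₂ = P₁(V₁/V₂)^n = 3570 kPa.
W = (P₁V₁−P₂V₂)/(n−1) = (244×46.1−3570×7.70)/0.50 = -32500 J.
ΔU = nCvΔT = 1.60×20.8×(2060−843) = 40600 J.
Q = ΔU + W = 8120 J.
Net over both steps: W = -32500 J, Q = 16900 J, ΔU = 49400 J.

16900 J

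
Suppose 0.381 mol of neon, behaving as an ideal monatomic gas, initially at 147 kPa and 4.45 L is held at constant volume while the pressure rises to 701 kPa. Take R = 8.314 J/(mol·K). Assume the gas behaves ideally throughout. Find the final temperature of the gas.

985 K

T₁ = P₁V₁/(nR) = 147×4.45/(0.381×8.314) = 207 K.
Isochoric: V stays 4.45 L; P/T = const ⇒ T₂ = 985 K, P₂ = 701 kPa.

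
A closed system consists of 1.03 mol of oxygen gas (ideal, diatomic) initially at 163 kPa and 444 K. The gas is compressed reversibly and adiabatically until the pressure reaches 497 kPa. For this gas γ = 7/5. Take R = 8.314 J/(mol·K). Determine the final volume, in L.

V₁ = nRT₁/P₁ = 1.03×8.314×444/163 = 23.3 L.
Adiabatic: T₂/T₁ = (P₂/P₁)^((γ−1)/γ) ⇒ T₂ = 444×(3.05)^0.286 = 611 K; V₂ = 10.5 L.

10.5 L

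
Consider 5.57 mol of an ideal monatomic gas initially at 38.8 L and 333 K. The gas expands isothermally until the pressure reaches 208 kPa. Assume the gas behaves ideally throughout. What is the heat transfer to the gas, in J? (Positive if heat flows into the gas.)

9990 J

P₁ = nRT₁/V₁ = 5.57×8.314×333/38.8 = 397 kPa.
Isothermal: T stays 333 K; PV = const ⇒ V₂ = 74.1 L, P₂ = 208 kPa.
ΔU = 0 (ideal gas, T constant).
W = nRT ln(V₂/V₁) = 5.57×8.314×333×ln(1.91) = 9990 J.
Q = ΔU + W = 9990 J.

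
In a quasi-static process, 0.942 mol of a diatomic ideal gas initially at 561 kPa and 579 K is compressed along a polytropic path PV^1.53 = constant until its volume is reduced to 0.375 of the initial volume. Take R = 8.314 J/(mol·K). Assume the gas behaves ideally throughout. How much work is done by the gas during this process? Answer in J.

V₁ = nRT₁/P₁ = 0.942×8.314×579/561 = 8.08 L.
Polytropic n=1.53: T₂ = T₁(V₁/V₂)^(n−1) = 579×(2.67)^0.53 = 974 K; P₂ = P₁(V₁/V₂)^n = 2520 kPa.
W = (P₁V₁−P₂V₂)/(n−1) = (561×8.08−2520×3.03)/0.53 = -5830 J.

-5830 J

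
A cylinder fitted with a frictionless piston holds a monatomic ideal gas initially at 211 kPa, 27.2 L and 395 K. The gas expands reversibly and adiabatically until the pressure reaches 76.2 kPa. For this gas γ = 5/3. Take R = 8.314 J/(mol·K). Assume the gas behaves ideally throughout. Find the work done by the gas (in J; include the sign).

n = P₁V₁/(RT₁) = 211×27.2/(8.314×395) = 1.75 mol.
Adiabatic: T₂/T₁ = (P₂/P₁)^((γ−1)/γ) ⇒ T₂ = 395×(0.361)^0.400 = 263 K; V₂ = 50.1 L.
ΔU = nCvΔT = 1.75×12.5×(263−395) = -2880 J.
Q = 0 for an adiabatic process, so W = −ΔU = 2880 J.

2880 J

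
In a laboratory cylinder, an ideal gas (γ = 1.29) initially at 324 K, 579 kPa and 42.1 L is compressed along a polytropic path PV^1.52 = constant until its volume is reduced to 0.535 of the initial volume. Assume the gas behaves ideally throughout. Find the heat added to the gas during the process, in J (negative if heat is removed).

14300 J

n = P₁V₁/(RT₁) = 579×42.1/(8.314×324) = 9.05 mol.
Polytropic n=1.52: T₂ = T₁(V₁/V₂)^(n−1) = 324×(1.87)^0.52 = 449 K; P₂ = P₁(V₁/V₂)^n = 1500 kPa.
W = (P₁V₁−P₂V₂)/(n−1) = (579×42.1−1500×22.5)/0.52 = -18000 J.
ΔU = nCvΔT = 9.05×28.7×(449−324) = 32300 J.
Q = ΔU + W = 14300 J.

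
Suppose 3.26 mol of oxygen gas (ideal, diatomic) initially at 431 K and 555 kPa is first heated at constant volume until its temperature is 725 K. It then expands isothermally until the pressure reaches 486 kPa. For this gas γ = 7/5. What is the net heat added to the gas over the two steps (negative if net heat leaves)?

32700 J

V₁ = nRT₁/P₁ = 3.26×8.314×431/555 = 21.0 L.
Step 1 — Isochoric: V stays 21.0 L; P/T = const ⇒ T₂ = 725 K, P₂ = 934 kPa.
W = 0 (no volume change).
ΔU = nCvΔT = 3.26×20.8×(725−431) = 19900 J.
Q = ΔU = 19900 J.
State after step 1: P = 934 kPa, V = 21.0 L, T = 725 K.
Step 2 — Isothermal: T stays 725 K; PV = const ⇒ V₂ = 40.4 L, P₂ = 486 kPa.
ΔU = 0 (ideal gas, T constant).
W = nRT ln(V₂/V₁) = 3.26×8.314×725×ln(1.92) = 12800 J.
Q = ΔU + W = 12800 J.
Net over both steps: W = 12800 J, Q = 32700 J, ΔU = 19900 J.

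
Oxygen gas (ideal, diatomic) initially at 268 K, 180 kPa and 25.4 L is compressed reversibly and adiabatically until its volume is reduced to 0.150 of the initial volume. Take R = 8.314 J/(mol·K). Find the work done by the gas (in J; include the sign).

n = P₁V₁/(RT₁) = 180×25.4/(8.314×268) = 2.05 mol.
Adiabatic: TV^(γ−1) = const ⇒ T₂ = 268×(6.67)^0.400 = 572 K; PV^γ = const ⇒ P₂ = 2560 kPa.
ΔU = nCvΔT = 2.05×20.8×(572−268) = 13000 J.
Q = 0 for an adiabatic process, so W = −ΔU = -13000 J.

-13000 J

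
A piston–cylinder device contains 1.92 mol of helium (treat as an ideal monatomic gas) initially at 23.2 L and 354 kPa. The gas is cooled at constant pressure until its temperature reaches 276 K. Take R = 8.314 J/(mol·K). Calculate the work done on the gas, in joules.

T₁ = P₁V₁/(nR) = 354×23.2/(1.92×8.314) = 514 K.
Isobaric: P stays 354 kPa; V/T = const ⇒ T₂ = 276 K, V₂ = 12.4 L.
W = PΔV = 354×(12.4−23.2) kPa·L = -3810 J.
Work done on the gas = −W_by = 3810 J.

3810 J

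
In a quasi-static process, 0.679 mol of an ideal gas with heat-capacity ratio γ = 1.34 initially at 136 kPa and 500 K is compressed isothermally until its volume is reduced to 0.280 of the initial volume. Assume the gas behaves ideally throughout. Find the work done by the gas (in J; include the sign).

-3590 J

V₁ = nRT₁/P₁ = 0.679×8.314×500/136 = 20.8 L.
Isothermal: T stays 500 K; PV = const ⇒ V₂ = 5.81 L, P₂ = 486 kPa.
W = nRT ln(V₂/V₁) = 0.679×8.314×500×ln(0.280) = -3590 J.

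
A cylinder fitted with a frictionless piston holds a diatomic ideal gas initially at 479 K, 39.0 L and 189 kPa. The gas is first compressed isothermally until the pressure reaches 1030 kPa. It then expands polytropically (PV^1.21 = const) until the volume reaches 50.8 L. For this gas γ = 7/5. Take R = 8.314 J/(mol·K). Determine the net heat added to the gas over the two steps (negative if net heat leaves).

n = P₁V₁/(RT₁) = 189×39.0/(8.314×479) = 1.85 mol.
Step 1 — Isothermal: T stays 479 K; PV = const ⇒ V₂ = 7.16 L, P₂ = 1030 kPa.
ΔU = 0 (ideal gas, T constant).
W = nRT ln(V₂/V₁) = 1.85×8.314×479×ln(0.183) = -12500 J.
Q = ΔU + W = -12500 J.
State after step 1: P = 1030 kPa, V = 7.16 L, T = 479 K.
Step 2 — Polytropic n=1.21: T₂ = T₁(V₁/V₂)^(n−1) = 479×(0.141)^0.21 = 317 K; P₂ = P₁(V₁/V₂)^n = 96.1 kPa.
W = (P₁V₁−P₂V₂)/(n−1) = (1030×7.16−96.1×50.8)/0.21 = 11800 J.
ΔU = nCvΔT = 1.85×20.8×(317−479) = -6220 J.
Q = ΔU + W = 5630 J.
Net over both steps: W = -655 J, Q = -6870 J, ΔU = -6220 J.

-6870 J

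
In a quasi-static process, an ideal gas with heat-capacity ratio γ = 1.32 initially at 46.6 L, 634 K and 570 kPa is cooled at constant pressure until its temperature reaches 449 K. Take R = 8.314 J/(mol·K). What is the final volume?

33.0 L

Isobaric: P stays 570 kPa; V/T = const ⇒ T₂ = 449 K, V₂ = 33.0 L.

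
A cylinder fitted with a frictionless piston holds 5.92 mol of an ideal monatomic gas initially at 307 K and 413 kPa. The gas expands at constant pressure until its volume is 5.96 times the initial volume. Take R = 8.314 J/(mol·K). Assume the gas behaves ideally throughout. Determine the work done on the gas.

-74900 J

V₁ = nRT₁/P₁ = 5.92×8.314×307/413 = 36.6 L.
Isobaric: P stays 413 kPa; V/T = const ⇒ T₂ = 1830 K, V₂ = 218 L.
W = PΔV = 413×(218−36.6) kPa·L = 74900 J.
Work done on the gas = −W_by = -74900 J.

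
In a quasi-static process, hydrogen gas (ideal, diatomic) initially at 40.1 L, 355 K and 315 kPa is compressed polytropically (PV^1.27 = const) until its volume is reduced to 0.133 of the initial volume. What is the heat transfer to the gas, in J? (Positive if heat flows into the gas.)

-11000 J

n = P₁V₁/(RT₁) = 315×40.1/(8.314×355) = 4.28 mol.
Polytropic n=1.27: T₂ = T₁(V₁/V₂)^(n−1) = 355×(7.52)^0.27 = 612 K; P₂ = P₁(V₁/V₂)^n = 4080 kPa.
W = (P₁V₁−P₂V₂)/(n−1) = (315×40.1−4080×5.33)/0.27 = -33900 J.
ΔU = nCvΔT = 4.28×20.8×(612−355) = 22900 J.
Q = ΔU + W = -11000 J.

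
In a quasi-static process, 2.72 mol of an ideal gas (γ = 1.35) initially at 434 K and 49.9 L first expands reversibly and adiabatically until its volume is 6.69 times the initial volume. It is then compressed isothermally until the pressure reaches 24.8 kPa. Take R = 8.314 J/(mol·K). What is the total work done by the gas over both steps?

11100 J

P₁ = nRT₁/V₁ = 2.72×8.314×434/49.9 = 197 kPa.
Step 1 — Adiabatic: TV^(γ−1) = const ⇒ T₂ = 434×(0.149)^0.350 = 223 K; PV^γ = const ⇒ P₂ = 15.1 kPa.
ΔU = nCvΔT = 2.72×23.8×(223−434) = -13600 J.
Q = 0 for an adiabatic process, so W = −ΔU = 13600 J.
State after step 1: P = 15.1 kPa, V = 334 L, T = 223 K.
Step 2 — Isothermal: T stays 223 K; PV = const ⇒ V₂ = 203 L, P₂ = 24.8 kPa.
ΔU = 0 (ideal gas, T constant).
W = nRT ln(V₂/V₁) = 2.72×8.314×223×ln(0.610) = -2500 J.
Q = ΔU + W = -2500 J.
Net over both steps: W = 11100 J, Q = -2500 J, ΔU = -13600 J.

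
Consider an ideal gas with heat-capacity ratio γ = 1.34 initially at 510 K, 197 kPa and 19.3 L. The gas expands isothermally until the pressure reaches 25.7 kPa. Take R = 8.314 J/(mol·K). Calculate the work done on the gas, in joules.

n = P₁V₁/(RT₁) = 197×19.3/(8.314×510) = 0.897 mol.
Isothermal: T stays 510 K; PV = const ⇒ V₂ = 148 L, P₂ = 25.7 kPa.
W = nRT ln(V₂/V₁) = 0.897×8.314×510×ln(7.67) = 7740 J.
Work done on the gas = −W_by = -7740 J.

-7740 J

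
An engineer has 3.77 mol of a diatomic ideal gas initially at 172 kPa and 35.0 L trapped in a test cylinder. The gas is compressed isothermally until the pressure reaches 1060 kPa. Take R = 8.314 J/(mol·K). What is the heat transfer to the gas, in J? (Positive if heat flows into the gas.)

-10900 J

T₁ = P₁V₁/(nR) = 172×35.0/(3.77×8.314) = 192 K.
Isothermal: T stays 192 K; PV = const ⇒ V₂ = 5.68 L, P₂ = 1060 kPa.
ΔU = 0 (ideal gas, T constant).
W = nRT ln(V₂/V₁) = 3.77×8.314×192×ln(0.162) = -10900 J.
Q = ΔU + W = -10900 J.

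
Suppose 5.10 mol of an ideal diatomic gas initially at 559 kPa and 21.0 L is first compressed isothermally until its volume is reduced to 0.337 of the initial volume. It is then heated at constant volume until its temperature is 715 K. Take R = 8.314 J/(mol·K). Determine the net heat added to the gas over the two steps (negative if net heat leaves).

T₁ = P₁V₁/(nR) = 559×21.0/(5.10×8.314) = 277 K.
Step 1 — Isothermal: T stays 277 K; PV = const ⇒ V₂ = 7.08 L, P₂ = 1660 kPa.
ΔU = 0 (ideal gas, T constant).
W = nRT ln(V₂/V₁) = 5.10×8.314×277×ln(0.337) = -12800 J.
Q = ΔU + W = -12800 J.
State after step 1: P = 1660 kPa, V = 7.08 L, T = 277 K.
Step 2 — Isochoric: V stays 7.08 L; P/T = const ⇒ T₂ = 715 K, P₂ = 4280 kPa.
W = 0 (no volume change).
ΔU = nCvΔT = 5.10×20.8×(715−277) = 46400 J.
Q = ΔU = 46400 J.
Net over both steps: W = -12800 J, Q = 33700 J, ΔU = 46400 J.

33700 J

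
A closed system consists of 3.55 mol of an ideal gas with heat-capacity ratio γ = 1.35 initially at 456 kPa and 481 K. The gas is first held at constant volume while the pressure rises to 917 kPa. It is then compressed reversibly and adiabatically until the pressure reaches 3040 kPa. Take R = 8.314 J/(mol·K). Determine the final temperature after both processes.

V₁ = nRT₁/P₁ = 3.55×8.314×481/456 = 31.1 L.
Step 1 — Isochoric: V stays 31.1 L; P/T = const ⇒ T₂ = 967 K, P₂ = 917 kPa.
W = 0 (no volume change).
ΔU = nCvΔT = 3.55×23.8×(967−481) = 41000 J.
Q = ΔU = 41000 J.
State after step 1: P = 917 kPa, V = 31.1 L, T = 967 K.
Step 2 — Adiabatic: T₂/T₁ = (P₂/P₁)^((γ−1)/γ) ⇒ T₂ = 967×(3.32)^0.259 = 1320 K; V₂ = 12.8 L.
ΔU = nCvΔT = 3.55×23.8×(1320−967) = 29700 J.
Q = 0 for an adiabatic process, so W = −ΔU = -29700 J.
Net over both steps: W = -29700 J, Q = 41000 J, ΔU = 70700 J.

1320 K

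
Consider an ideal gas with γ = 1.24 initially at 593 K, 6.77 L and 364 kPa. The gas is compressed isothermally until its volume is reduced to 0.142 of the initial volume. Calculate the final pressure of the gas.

2560 kPa

Isothermal: T stays 593 K; PV = const ⇒ V₂ = 0.961 L, P₂ = 2560 kPa.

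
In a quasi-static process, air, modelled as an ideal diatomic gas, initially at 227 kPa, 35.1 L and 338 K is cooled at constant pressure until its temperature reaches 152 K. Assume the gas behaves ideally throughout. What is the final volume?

15.8 L

Isobaric: P stays 227 kPa; V/T = const ⇒ T₂ = 152 K, V₂ = 15.8 L.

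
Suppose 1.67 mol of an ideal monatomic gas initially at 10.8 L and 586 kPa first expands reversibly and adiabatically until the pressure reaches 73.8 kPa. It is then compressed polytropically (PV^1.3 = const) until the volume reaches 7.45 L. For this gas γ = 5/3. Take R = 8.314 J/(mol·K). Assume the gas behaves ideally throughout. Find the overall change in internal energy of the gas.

-2770 J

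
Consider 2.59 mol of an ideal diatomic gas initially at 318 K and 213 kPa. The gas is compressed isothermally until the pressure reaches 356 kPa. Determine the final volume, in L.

19.2 L

V₁ = nRT₁/P₁ = 2.59×8.314×318/213 = 32.1 L.
Isothermal: T stays 318 K; PV = const ⇒ V₂ = 19.2 L, P₂ = 356 kPa.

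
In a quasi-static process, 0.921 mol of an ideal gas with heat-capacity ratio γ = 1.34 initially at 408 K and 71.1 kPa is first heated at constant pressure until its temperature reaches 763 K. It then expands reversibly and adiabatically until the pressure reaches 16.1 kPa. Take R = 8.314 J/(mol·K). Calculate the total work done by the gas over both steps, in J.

V₁ = nRT₁/P₁ = 0.921×8.314×408/71.1 = 43.9 L.
Step 1 — Isobaric: P stays 71.1 kPa; V/T = const ⇒ T₂ = 763 K, V₂ = 82.2 L.
W = PΔV = 71.1×(82.2−43.9) kPa·L = 2720 J.
ΔU = nCvΔT = 0.921×24.5×(763−408) = 8000 J.
Q = ΔU + W = nCpΔT = 10700 J.
State after step 1: P = 71.1 kPa, V = 82.2 L, T = 763 K.
Step 2 — Adiabatic: T₂/T₁ = (P₂/P₁)^((γ−1)/γ) ⇒ T₂ = 763×(0.226)^0.254 = 523 K; V₂ = 249 L.
ΔU = nCvΔT = 0.921×24.5×(523−763) = -5400 J.
Q = 0 for an adiabatic process, so W = −ΔU = 5400 J.
Net over both steps: W = 8110 J, Q = 10700 J, ΔU = 2600 J.

8110 J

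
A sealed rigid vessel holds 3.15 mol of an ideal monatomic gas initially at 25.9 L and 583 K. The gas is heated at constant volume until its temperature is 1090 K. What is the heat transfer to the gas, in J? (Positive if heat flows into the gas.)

19900 J

P₁ = nRT₁/V₁ = 3.15×8.314×583/25.9 = 590 kPa.
Isochoric: V stays 25.9 L; P/T = const ⇒ T₂ = 1090 K, P₂ = 1100 kPa.
W = 0 (no volume change).
ΔU = nCvΔT = 3.15×12.5×(1090−583) = 19900 J.
Q = ΔU = 19900 J.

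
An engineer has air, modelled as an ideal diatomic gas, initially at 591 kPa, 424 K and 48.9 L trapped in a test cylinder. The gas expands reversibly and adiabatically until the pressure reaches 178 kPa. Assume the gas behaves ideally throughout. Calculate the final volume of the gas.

115 L

Adiabatic: T₂/T₁ = (P₂/P₁)^((γ−1)/γ) ⇒ T₂ = 424×(0.301)^0.286 = 301 K; V₂ = 115 L.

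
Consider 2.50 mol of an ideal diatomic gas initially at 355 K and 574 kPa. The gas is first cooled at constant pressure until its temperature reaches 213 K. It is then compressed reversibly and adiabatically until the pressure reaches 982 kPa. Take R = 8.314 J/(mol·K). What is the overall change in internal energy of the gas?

V₁ = nRT₁/P₁ = 2.50×8.314×355/574 = 12.9 L.
Step 1 — Isobaric: P stays 574 kPa; V/T = const ⇒ T₂ = 213 K, V₂ = 7.71 L.
W = PΔV = 574×(7.71−12.9) kPa·L = -2950 J.
ΔU = nCvΔT = 2.50×20.8×(213−355) = -7380 J.
Q = ΔU + W = nCpΔT = -10300 J.
State after step 1: P = 574 kPa, V = 7.71 L, T = 213 K.
Step 2 — Adiabatic: T₂/T₁ = (P₂/P₁)^((γ−1)/γ) ⇒ T₂ = 213×(1.71)^0.286 = 248 K; V₂ = 5.26 L.
ΔU = nCvΔT = 2.50×20.8×(248−213) = 1840 J.
Q = 0 for an adiabatic process, so W = −ΔU = -1840 J.
Net over both steps: W = -4790 J, Q = -10300 J, ΔU = -5540 J.

-5540 J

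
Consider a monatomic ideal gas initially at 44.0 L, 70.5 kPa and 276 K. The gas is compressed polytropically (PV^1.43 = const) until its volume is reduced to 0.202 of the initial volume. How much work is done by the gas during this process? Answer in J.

n = P₁V₁/(RT₁) = 70.5×44.0/(8.314×276) = 1.35 mol.
Polytropic n=1.43: T₂ = T₁(V₁/V₂)^(n−1) = 276×(4.95)^0.43 = 549 K; P₂ = P₁(V₁/V₂)^n = 694 kPa.
W = (P₁V₁−P₂V₂)/(n−1) = (70.5×44.0−694×8.89)/0.43 = -7140 J.

-7140 J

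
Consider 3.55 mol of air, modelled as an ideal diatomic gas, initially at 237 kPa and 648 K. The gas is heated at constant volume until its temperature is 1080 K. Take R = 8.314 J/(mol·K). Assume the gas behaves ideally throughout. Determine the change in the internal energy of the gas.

31900 J

V₁ = nRT₁/P₁ = 3.55×8.314×648/237 = 80.7 L.
Isochoric: V stays 80.7 L; P/T = const ⇒ T₂ = 1080 K, P₂ = 395 kPa.
For an ideal gas ΔU = nCvΔT with Cv = (5/2)R = 20.8 J/(mol·K).
ΔU = 3.55×20.8×(1080−648) = 31900 J.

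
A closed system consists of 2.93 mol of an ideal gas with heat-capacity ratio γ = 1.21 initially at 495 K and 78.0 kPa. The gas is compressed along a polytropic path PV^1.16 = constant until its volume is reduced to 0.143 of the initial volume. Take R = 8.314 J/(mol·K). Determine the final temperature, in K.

V₁ = nRT₁/P₁ = 2.93×8.314×495/78.0 = 155 L.
Polytropic n=1.16: T₂ = T₁(V₁/V₂)^(n−1) = 495×(6.99)^0.16 = 676 K; P₂ = P₁(V₁/V₂)^n = 745 kPa.

676 K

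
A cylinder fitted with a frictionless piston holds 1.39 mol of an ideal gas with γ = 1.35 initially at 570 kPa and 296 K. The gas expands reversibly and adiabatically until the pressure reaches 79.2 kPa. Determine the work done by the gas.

V₁ = nRT₁/P₁ = 1.39×8.314×296/570 = 6.00 L.
Adiabatic: T₂/T₁ = (P₂/P₁)^((γ−1)/γ) ⇒ T₂ = 296×(0.139)^0.259 = 177 K; V₂ = 25.9 L.
ΔU = nCvΔT = 1.39×23.8×(177−296) = -3910 J.
Q = 0 for an adiabatic process, so W = −ΔU = 3910 J.

3910 J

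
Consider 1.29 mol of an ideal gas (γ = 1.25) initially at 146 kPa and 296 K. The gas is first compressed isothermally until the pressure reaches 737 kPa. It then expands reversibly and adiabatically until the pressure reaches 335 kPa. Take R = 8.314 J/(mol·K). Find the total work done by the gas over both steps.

V₁ = nRT₁/P₁ = 1.29×8.314×296/146 = 21.7 L.
Step 1 — Isothermal: T stays 296 K; PV = const ⇒ V₂ = 4.31 L, P₂ = 737 kPa.
ΔU = 0 (ideal gas, T constant).
W = nRT ln(V₂/V₁) = 1.29×8.314×296×ln(0.198) = -5140 J.
Q = ΔU + W = -5140 J.
State after step 1: P = 737 kPa, V = 4.31 L, T = 296 K.
Step 2 — Adiabatic: T₂/T₁ = (P₂/P₁)^((γ−1)/γ) ⇒ T₂ = 296×(0.455)^0.200 = 253 K; V₂ = 8.09 L.
ΔU = nCvΔT = 1.29×33.3×(253−296) = -1850 J.
Q = 0 for an adiabatic process, so W = −ΔU = 1850 J.
Net over both steps: W = -3290 J, Q = -5140 J, ΔU = -1850 J.

-3290 J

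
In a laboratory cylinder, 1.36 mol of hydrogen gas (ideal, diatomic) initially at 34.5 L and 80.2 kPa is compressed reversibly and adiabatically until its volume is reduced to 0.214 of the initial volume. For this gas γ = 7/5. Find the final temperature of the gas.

T₁ = P₁V₁/(nR) = 80.2×34.5/(1.36×8.314) = 245 K.
Adiabatic: TV^(γ−1) = const ⇒ T₂ = 245×(4.67)^0.400 = 453 K; PV^γ = const ⇒ P₂ = 694 kPa.

453 K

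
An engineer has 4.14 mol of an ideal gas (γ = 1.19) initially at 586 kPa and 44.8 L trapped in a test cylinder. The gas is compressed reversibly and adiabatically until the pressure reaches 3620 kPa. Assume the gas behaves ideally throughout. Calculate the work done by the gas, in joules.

-46600 J

T₁ = P₁V₁/(nR) = 586×44.8/(4.14×8.314) = 763 K.
Adiabatic: T₂/T₁ = (P₂/P₁)^((γ−1)/γ) ⇒ T₂ = 763×(6.18)^0.160 = 1020 K; V₂ = 9.70 L.
ΔU = nCvΔT = 4.14×43.8×(1020−763) = 46600 J.
Q = 0 for an adiabatic process, so W = −ΔU = -46600 J.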